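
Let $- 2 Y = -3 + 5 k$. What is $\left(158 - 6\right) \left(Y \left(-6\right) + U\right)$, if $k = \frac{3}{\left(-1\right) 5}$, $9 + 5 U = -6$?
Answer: $-3192$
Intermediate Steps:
$U = -3$ ($U = - \frac{9}{5} + \frac{1}{5} \left(-6\right) = - \frac{9}{5} - \frac{6}{5} = -3$)
$k = - \frac{3}{5}$ ($k = \frac{3}{-5} = 3 \left(- \frac{1}{5}\right) = - \frac{3}{5} \approx -0.6$)
$Y = 3$ ($Y = - \frac{-3 + 5 \left(- \frac{3}{5}\right)}{2} = - \frac{-3 - 3}{2} = \left(- \frac{1}{2}\right) \left(-6\right) = 3$)
$\left(158 - 6\right) \left(Y \left(-6\right) + U\right) = \left(158 - 6\right) \left(3 \left(-6\right) - 3\right) = 152 \left(-18 - 3\right) = 152 \left(-21\right) = -3192$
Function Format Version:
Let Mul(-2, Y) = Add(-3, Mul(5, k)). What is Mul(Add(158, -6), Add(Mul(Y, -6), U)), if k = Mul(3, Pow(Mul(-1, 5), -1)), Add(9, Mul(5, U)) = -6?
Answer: -3192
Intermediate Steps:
U = -3 (U = Add(Rational(-9, 5), Mul(Rational(1, 5), -6)) = Add(Rational(-9, 5), Rational(-6, 5)) = -3)
k = Rational(-3, 5) (k = Mul(3, Pow(-5, -1)) = Mul(3, Rational(-1, 5)) = Rational(-3, 5) ≈ -0.60000)
Y = 3 (Y = Mul(Rational(-1, 2), Add(-3, Mul(5, Rational(-3, 5)))) = Mul(Rational(-1, 2), Add(-3, -3)) = Mul(Rational(-1, 2), -6) = 3)
Mul(Add(158, -6), Add(Mul(Y, -6), U)) = Mul(Add(158, -6), Add(Mul(3, -6), -3)) = Mul(152, Add(-18, -3)) = Mul(152, -21) = -3192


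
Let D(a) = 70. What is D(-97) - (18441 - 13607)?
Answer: -4764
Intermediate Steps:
D(-97) - (18441 - 13607) = 70 - (18441 - 13607) = 70 - 1*4834 = 70 - 4834 = -4764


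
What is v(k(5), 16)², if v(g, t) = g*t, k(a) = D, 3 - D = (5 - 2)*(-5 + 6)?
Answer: 0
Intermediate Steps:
D = 0 (D = 3 - (5 - 2)*(-5 + 6) = 3 - 3 = 0)
k(a) = 0
v(k(5), 16)² = (0*16)² = 0² = 0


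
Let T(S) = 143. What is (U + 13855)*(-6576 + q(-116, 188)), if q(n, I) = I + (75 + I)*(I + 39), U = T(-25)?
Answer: 746275374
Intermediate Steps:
U = 143
q(n, I) = I + (39 + I)*(75 + I) (q(n, I) = I + (75 + I)*(39 + I) = I + (39 + I)*(75 + I))
(U + 13855)*(-6576 + q(-116, 188)) = (143 + 13855)*(-6576 + (2925 + 188**2 + 115*188)) = 13998*(-6576 + (2925 + 35344 + 21620)) = 13998*(-6576 + 59889) = 13998*53313 = 746275374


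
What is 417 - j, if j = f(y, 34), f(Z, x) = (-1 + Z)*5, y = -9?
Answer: 467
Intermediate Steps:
f(Z, x) = -5 + 5*Z
j = -50 (j = -5 + 5*(-9) = -5 - 45 = -50)
417 - j = 417 - 1*(-50) = 417 + 50 = 467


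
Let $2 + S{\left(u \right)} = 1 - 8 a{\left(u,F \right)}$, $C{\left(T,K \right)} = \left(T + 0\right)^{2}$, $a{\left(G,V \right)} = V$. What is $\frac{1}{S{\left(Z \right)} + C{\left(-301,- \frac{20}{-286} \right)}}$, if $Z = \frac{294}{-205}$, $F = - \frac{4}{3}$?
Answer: $\frac{3}{271832} \approx 1.1036 \cdot 10^{-5}$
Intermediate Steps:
$F = - \frac{4}{3}$ ($F = \left(-4\right) \frac{1}{3} = - \frac{4}{3} \approx -1.3333$)
$C{\left(T,K \right)} = T^{2}$
$Z = - \frac{294}{205}$ ($Z = 294 \left(- \frac{1}{205}\right) = - \frac{294}{205} \approx -1.4341$)
$S{\left(u \right)} = \frac{29}{3}$ ($S{\left(u \right)} = -2 + \left(1 - - \frac{32}{3}\right) = -2 + \left(1 + \frac{32}{3}\right) = -2 + \frac{35}{3} = \frac{29}{3}$)
$\frac{1}{S{\left(Z \right)} + C{\left(-301,- \frac{20}{-286} \right)}} = \frac{1}{\frac{29}{3} + \left(-301\right)^{2}} = \frac{1}{\frac{29}{3} + 90601} = \frac{1}{\frac{271832}{3}} = \frac{3}{271832}$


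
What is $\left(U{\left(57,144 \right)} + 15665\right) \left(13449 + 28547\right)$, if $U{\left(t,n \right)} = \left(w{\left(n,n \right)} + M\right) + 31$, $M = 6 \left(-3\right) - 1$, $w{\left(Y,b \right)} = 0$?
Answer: $658371292$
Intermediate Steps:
$M = -19$ ($M = -18 - 1 = -19$)
$U{\left(t,n \right)} = 12$ ($U{\left(t,n \right)} = \left(0 - 19\right) + 31 = -19 + 31 = 12$)
$\left(U{\left(57,144 \right)} + 15665\right) \left(13449 + 28547\right) = \left(12 + 15665\right) \left(13449 + 28547\right) = 15677 \cdot 41996 = 658371292$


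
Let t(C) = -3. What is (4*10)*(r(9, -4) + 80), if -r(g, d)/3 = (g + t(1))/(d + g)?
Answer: 3056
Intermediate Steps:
r(g, d) = -3*(-3 + g)/(d + g) (r(g, d) = -3*(g - 3)/(d + g) = -3*(-3 + g)/(d + g))
(4*10)*(r(9, -4) + 80) = (4*10)*(3*(3 - 1*9)/(-4 + 9) + 80) = 40*(3*(3 - 9)/5 + 80) = 40*(3*(⅕)*(-6) + 80) = 40*(-18/5 + 80) = 40*(382/5) = 3056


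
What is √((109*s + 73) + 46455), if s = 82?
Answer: √55466 ≈ 235.51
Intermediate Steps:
√((109*s + 73) + 46455) = √((109*82 + 73) + 46455) = √((8938 + 73) + 46455) = √(9011 + 46455) = √55466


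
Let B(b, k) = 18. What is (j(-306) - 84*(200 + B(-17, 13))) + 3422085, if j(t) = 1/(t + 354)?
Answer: 163381105/48 ≈ 3.4038e+6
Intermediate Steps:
j(t) = 1/(354 + t)
(j(-306) - 84*(200 + B(-17, 13))) + 3422085 = (1/(354 - 306) - 84*(200 + 18)) + 3422085 = (1/48 - 84*218) + 3422085 = (1/48 - 1*18312) + 3422085 = (1/48 - 18312) + 3422085 = -878975/48 + 3422085 = 163381105/48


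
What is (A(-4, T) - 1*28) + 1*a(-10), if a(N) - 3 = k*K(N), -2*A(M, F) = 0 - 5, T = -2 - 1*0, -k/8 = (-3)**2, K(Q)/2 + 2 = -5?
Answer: 1971/2 ≈ 985.50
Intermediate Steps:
K(Q) = -14 (K(Q) = -4 + 2*(-5) = -4 - 10 = -14)
k = -72 (k = -8*(-3)**2 = -8*9 = -72)
T = -2 (T = -2 + 0 = -2)
A(M, F) = 5/2 (A(M, F) = -(0 - 5)/2 = -1/2*(-5) = 5/2)
a(N) = 1011 (a(N) = 3 - 72*(-14) = 3 + 1008 = 1011)
(A(-4, T) - 1*28) + 1*a(-10) = (5/2 - 1*28) + 1*1011 = (5/2 - 28) + 1011 = -51/2 + 1011 = 1971/2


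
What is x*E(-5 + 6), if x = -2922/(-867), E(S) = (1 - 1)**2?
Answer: 0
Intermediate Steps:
E(S) = 0 (E(S) = 0**2 = 0)
x = 974/289 (x = -2922*(-1/867) = 974/289 ≈ 3.3702)
x*E(-5 + 6) = (974/289)*0 = 0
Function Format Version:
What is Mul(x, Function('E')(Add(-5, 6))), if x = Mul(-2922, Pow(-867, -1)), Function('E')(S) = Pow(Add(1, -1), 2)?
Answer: 0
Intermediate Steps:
Function('E')(S) = 0 (Function('E')(S) = Pow(0, 2) = 0)
x = Rational(974, 289) (x = Mul(-2922, Rational(-1, 867)) = Rational(974, 289) ≈ 3.3702)
Mul(x, Function('E')(Add(-5, 6))) = Mul(Rational(974, 289), 0) = 0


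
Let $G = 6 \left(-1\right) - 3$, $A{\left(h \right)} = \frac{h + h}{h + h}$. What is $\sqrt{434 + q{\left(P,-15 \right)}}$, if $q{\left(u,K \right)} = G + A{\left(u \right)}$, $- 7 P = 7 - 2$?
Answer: $\sqrt{426} \approx 20.64$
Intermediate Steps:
$P = - \frac{5}{7}$ ($P = - \frac{7 - 2}{7} = \left(- \frac{1}{7}\right) 5 = - \frac{5}{7} \approx -0.71429$)
$A{\left(h \right)} = 1$ ($A{\left(h \right)} = \frac{2 h}{2 h} = 2 h \frac{1}{2 h} = 1$)
$G = -9$ ($G = -6 - 3 = -9$)
$q{\left(u,K \right)} = -8$ ($q{\left(u,K \right)} = -9 + 1 = -8$)
$\sqrt{434 + q{\left(P,-15 \right)}} = \sqrt{434 - 8} = \sqrt{426}$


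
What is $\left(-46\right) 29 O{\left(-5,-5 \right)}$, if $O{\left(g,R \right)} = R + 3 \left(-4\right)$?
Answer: $22678$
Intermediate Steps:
$O{\left(g,R \right)} = -12 + R$ ($O{\left(g,R \right)} = R - 12 = -12 + R$)
$\left(-46\right) 29 O{\left(-5,-5 \right)} = \left(-46\right) 29 \left(-12 - 5\right) = \left(-1334\right) \left(-17\right) = 22678$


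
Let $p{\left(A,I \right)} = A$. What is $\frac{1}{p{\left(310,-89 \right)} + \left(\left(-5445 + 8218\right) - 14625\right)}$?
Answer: $- \frac{1}{11542} \approx -8.664 \cdot 10^{-5}$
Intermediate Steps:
$\frac{1}{p{\left(310,-89 \right)} + \left(\left(-5445 + 8218\right) - 14625\right)} = \frac{1}{310 + \left(\left(-5445 + 8218\right) - 14625\right)} = \frac{1}{310 + \left(2773 - 14625\right)} = \frac{1}{310 - 11852} = \frac{1}{-11542} = - \frac{1}{11542}$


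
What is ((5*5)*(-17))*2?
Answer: -850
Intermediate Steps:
((5*5)*(-17))*2 = (25*(-17))*2 = -425*2 = -850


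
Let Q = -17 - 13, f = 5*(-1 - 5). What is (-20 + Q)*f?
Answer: 1500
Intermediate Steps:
f = -30 (f = 5*(-6) = -30)
Q = -30
(-20 + Q)*f = (-20 - 30)*(-30) = -50*(-30) = 1500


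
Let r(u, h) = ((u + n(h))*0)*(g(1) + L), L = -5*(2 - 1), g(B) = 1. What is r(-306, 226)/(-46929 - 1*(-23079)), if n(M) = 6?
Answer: 0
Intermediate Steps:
L = -5 (L = -5*1 = -5)
r(u, h) = 0 (r(u, h) = ((u + 6)*0)*(1 - 5) = ((6 + u)*0)*(-4) = 0*(-4) = 0)
r(-306, 226)/(-46929 - 1*(-23079)) = 0/(-46929 - 1*(-23079)) = 0/(-46929 + 23079) = 0/(-23850) = 0*(-1/23850) = 0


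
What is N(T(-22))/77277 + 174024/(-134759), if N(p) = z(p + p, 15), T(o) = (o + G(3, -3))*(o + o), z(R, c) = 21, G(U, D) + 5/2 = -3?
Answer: -4481740903/3471257081 ≈ -1.2911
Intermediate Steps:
G(U, D) = -11/2 (G(U, D) = -5/2 - 3 = -11/2)
T(o) = 2*o*(-11/2 + o) (T(o) = (o - 11/2)*(o + o) = (-11/2 + o)*(2*o) = 2*o*(-11/2 + o))
N(p) = 21
N(T(-22))/77277 + 174024/(-134759) = 21/77277 + 174024/(-134759) = 21*(1/77277) + 174024*(-1/134759) = 7/25759 - 174024/134759 = -4481740903/3471257081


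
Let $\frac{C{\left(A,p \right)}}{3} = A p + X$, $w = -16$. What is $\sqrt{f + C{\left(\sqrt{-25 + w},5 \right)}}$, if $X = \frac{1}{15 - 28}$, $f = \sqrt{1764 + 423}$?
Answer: $\frac{\sqrt{-39 + 4563 \sqrt{3} + 2535 i \sqrt{41}}}{13} \approx 8.7539 + 5.486 i$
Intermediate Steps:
$f = 27 \sqrt{3}$ ($f = \sqrt{2187} = 27 \sqrt{3} \approx 46.765$)
$X = - \frac{1}{13}$ ($X = \frac{1}{-13} = - \frac{1}{13} \approx -0.076923$)
$C{\left(A,p \right)} = - \frac{3}{13} + 3 A p$ ($C{\left(A,p \right)} = 3 \left(A p - \frac{1}{13}\right) = 3 \left(- \frac{1}{13} + A p\right) = - \frac{3}{13} + 3 A p$)
$\sqrt{f + C{\left(\sqrt{-25 + w},5 \right)}} = \sqrt{27 \sqrt{3} - \left(\frac{3}{13} - 3 \sqrt{-25 - 16} \cdot 5\right)} = \sqrt{27 \sqrt{3} - \left(\frac{3}{13} - 3 \sqrt{-41} \cdot 5\right)} = \sqrt{27 \sqrt{3} - \left(\frac{3}{13} - 3 i \sqrt{41} \cdot 5\right)} = \sqrt{27 \sqrt{3} - \left(\frac{3}{13} - 15 i \sqrt{41}\right)} = \sqrt{- \frac{3}{13} + 27 \sqrt{3} + 15 i \sqrt{41}}$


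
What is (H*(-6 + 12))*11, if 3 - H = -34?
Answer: 2442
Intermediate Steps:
H = 37 (H = 3 - 1*(-34) = 3 + 34 = 37)
(H*(-6 + 12))*11 = (37*(-6 + 12))*11 = (37*6)*11 = 222*11 = 2442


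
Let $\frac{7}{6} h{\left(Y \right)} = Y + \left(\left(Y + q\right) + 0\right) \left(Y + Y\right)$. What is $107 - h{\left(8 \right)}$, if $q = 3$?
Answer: $- \frac{355}{7} \approx -50.714$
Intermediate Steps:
$h{\left(Y \right)} = \frac{6 Y}{7} + \frac{12 Y \left(3 + Y\right)}{7}$ ($h{\left(Y \right)} = \frac{6 \left(Y + \left(\left(Y + 3\right) + 0\right) \left(Y + Y\right)\right)}{7} = \frac{6 \left(Y + \left(\left(3 + Y\right) + 0\right) 2 Y\right)}{7} = \frac{6 \left(Y + \left(3 + Y\right) 2 Y\right)}{7} = \frac{6 \left(Y + 2 Y \left(3 + Y\right)\right)}{7} = \frac{6 Y}{7} + \frac{12 Y \left(3 + Y\right)}{7}$)
$107 - h{\left(8 \right)} = 107 - \frac{6}{7} \cdot 8 \left(7 + 2 \cdot 8\right) = 107 - \frac{6}{7} \cdot 8 \left(7 + 16\right) = 107 - \frac{6}{7} \cdot 8 \cdot 23 = 107 - \frac{1104}{7} = - \frac{355}{7}$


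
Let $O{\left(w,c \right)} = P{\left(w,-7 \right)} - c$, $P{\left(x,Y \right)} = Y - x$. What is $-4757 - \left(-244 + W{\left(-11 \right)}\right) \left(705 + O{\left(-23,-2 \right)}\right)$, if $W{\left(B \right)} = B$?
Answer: $179608$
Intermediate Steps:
$O{\left(w,c \right)} = -7 - c - w$ ($O{\left(w,c \right)} = \left(-7 - w\right) - c = -7 - c - w$)
$-4757 - \left(-244 + W{\left(-11 \right)}\right) \left(705 + O{\left(-23,-2 \right)}\right) = -4757 - \left(-244 - 11\right) \left(705 - -18\right) = -4757 - - 255 \left(705 + \left(-7 + 2 + 23\right)\right) = -4757 - - 255 \left(705 + 18\right) = -4757 - \left(-255\right) 723 = -4757 - -184365 = -4757 + 184365 = 179608$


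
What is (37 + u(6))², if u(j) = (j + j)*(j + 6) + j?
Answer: 34969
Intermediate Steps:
u(j) = j + 2*j*(6 + j) (u(j) = (2*j)*(6 + j) + j = 2*j*(6 + j) + j = j + 2*j*(6 + j))
(37 + u(6))² = (37 + 6*(13 + 2*6))² = (37 + 6*(13 + 12))² = (37 + 6*25)² = (37 + 150)² = 187² = 34969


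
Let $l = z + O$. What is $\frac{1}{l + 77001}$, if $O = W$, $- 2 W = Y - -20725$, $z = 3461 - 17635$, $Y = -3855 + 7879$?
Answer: $\frac{2}{100905} \approx 1.9821 \cdot 10^{-5}$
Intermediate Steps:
$Y = 4024$
$z = -14174$
$W = - \frac{24749}{2}$ ($W = - \frac{4024 - -20725}{2} = - \frac{4024 + 20725}{2} = \left(- \frac{1}{2}\right) 24749 = - \frac{24749}{2} \approx -12375.0$)
$O = - \frac{24749}{2} \approx -12375.0$
$l = - \frac{53097}{2}$ ($l = -14174 - \frac{24749}{2} = - \frac{53097}{2} \approx -26549.0$)
$\frac{1}{l + 77001} = \frac{1}{- \frac{53097}{2} + 77001} = \frac{1}{\frac{100905}{2}} = \frac{2}{100905}$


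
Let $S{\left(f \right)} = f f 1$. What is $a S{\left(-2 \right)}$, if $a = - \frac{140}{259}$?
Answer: $- \frac{80}{37} \approx -2.1622$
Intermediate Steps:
$S{\left(f \right)} = f^{2}$ ($S{\left(f \right)} = f^{2} \cdot 1 = f^{2}$)
$a = - \frac{20}{37}$ ($a = \left(-140\right) \frac{1}{259} = - \frac{20}{37} \approx -0.54054$)
$a S{\left(-2 \right)} = - \frac{20 \left(-2\right)^{2}}{37} = \left(- \frac{20}{37}\right) 4 = - \frac{80}{37}$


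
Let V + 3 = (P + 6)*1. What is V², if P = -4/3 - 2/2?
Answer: 4/9 ≈ 0.44444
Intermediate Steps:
P = -7/3 (P = -4*⅓ - 2*½ = -4/3 - 1 = -7/3 ≈ -2.3333)
V = ⅔ (V = -3 + (-7/3 + 6)*1 = -3 + (11/3)*1 = -3 + 11/3 = ⅔ ≈ 0.66667)
V² = (⅔)² = 4/9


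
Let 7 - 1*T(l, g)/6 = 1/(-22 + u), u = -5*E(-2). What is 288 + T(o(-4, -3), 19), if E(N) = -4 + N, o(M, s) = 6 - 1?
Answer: 1317/4 ≈ 329.25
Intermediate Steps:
o(M, s) = 5
u = 30 (u = -5*(-4 - 2) = -5*(-6) = 30)
T(l, g) = 165/4 (T(l, g) = 42 - 6/(-22 + 30) = 42 - 6/8 = 42 - 6*1/8 = 42 - 3/4 = 165/4)
288 + T(o(-4, -3), 19) = 288 + 165/4 = 1317/4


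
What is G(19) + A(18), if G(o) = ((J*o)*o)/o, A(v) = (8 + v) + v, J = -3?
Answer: -13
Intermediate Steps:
A(v) = 8 + 2*v
G(o) = -3*o (G(o) = ((-3*o)*o)/o = (-3*o²)/o = -3*o)
G(19) + A(18) = -3*19 + (8 + 2*18) = -57 + (8 + 36) = -57 + 44 = -13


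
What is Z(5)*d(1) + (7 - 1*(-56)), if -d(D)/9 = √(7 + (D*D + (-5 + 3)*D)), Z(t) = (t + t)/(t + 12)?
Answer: 63 - 90*√6/17 ≈ 50.032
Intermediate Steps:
Z(t) = 2*t/(12 + t) (Z(t) = (2*t)/(12 + t) = 2*t/(12 + t))
d(D) = -9*√(7 + D² - 2*D) (d(D) = -9*√(7 + (D*D + (-5 + 3)*D)) = -9*√(7 + (D² - 2*D)) = -9*√(7 + D² - 2*D))
Z(5)*d(1) + (7 - 1*(-56)) = (2*5/(12 + 5))*(-9*√(7 + 1² - 2*1)) + (7 - 1*(-56)) = (2*5/17)*(-9*√(7 + 1 - 2)) + (7 + 56) = (2*5*(1/17))*(-9*√6) + 63 = 10*(-9*√6)/17 + 63 = -90*√6/17 + 63 = 63 - 90*√6/17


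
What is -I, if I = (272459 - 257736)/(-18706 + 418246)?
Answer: -14723/399540 ≈ -0.036850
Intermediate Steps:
I = 14723/399540 ≈ 0.036850
-I = -1*14723/399540 = -14723/399540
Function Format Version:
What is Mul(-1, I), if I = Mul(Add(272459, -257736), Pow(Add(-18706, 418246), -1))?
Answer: Rational(-14723, 399540) ≈ -0.036850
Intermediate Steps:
I = Rational(14723, 399540) (I = Mul(14723, Pow(399540, -1)) = Mul(14723, Rational(1, 399540)) = Rational(14723, 399540) ≈ 0.036850)
Mul(-1, I) = Mul(-1, Rational(14723, 399540)) = Rational(-14723, 399540)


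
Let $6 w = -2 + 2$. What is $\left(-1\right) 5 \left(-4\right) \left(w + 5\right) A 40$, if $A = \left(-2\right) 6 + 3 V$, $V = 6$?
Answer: $24000$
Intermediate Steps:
$A = 6$ ($A = \left(-2\right) 6 + 3 \cdot 6 = -12 + 18 = 6$)
$w = 0$ ($w = \frac{-2 + 2}{6} = \frac{1}{6} \cdot 0 = 0$)
$\left(-1\right) 5 \left(-4\right) \left(w + 5\right) A 40 = \left(-1\right) 5 \left(-4\right) \left(0 + 5\right) 6 \cdot 40 = \left(-5\right) \left(-4\right) 5 \cdot 6 \cdot 40 = 20 \cdot 5 \cdot 6 \cdot 40 = 100 \cdot 6 \cdot 40 = 600 \cdot 40 = 24000$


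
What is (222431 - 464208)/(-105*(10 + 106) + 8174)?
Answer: 241777/4006 ≈ 60.354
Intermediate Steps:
(222431 - 464208)/(-105*(10 + 106) + 8174) = -241777/(-105*116 + 8174) = -241777/(-12180 + 8174) = -241777/(-4006) = -241777*(-1/4006) = 241777/4006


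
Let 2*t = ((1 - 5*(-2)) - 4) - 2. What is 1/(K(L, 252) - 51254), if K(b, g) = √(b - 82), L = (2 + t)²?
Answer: -205016/10507890311 - 2*I*√247/10507890311 ≈ -1.9511e-5 - 2.9913e-9*I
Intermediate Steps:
t = 5/2 (t = (((1 - 5*(-2)) - 4) - 2)/2 = (((1 + 10) - 4) - 2)/2 = ((11 - 4) - 2)/2 = (7 - 2)/2 = (½)*5 = 5/2 ≈ 2.5000)
L = 81/4 (L = (2 + 5/2)² = (9/2)² = 81/4 ≈ 20.250)
K(b, g) = √(-82 + b)
1/(K(L, 252) - 51254) = 1/(√(-82 + 81/4) - 51254) = 1/(√(-247/4) - 51254) = 1/(I*√247/2 - 51254) = 1/(-51254 + I*√247/2)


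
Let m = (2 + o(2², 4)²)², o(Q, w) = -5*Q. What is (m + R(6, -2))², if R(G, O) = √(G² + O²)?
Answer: 26115852856 + 646416*√10 ≈ 2.6118e+10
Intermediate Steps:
m = 161604 (m = (2 + (-5*2²)²)² = (2 + (-5*4)²)² = (2 + (-20)²)² = (2 + 400)² = 402² = 161604)
(m + R(6, -2))² = (161604 + √(6² + (-2)²))² = (161604 + √(36 + 4))² = (161604 + √40)² = (161604 + 2*√10)²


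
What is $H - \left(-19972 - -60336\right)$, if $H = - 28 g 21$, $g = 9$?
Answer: $-45656$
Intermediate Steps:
$H = -5292$ ($H = \left(-28\right) 9 \cdot 21 = \left(-252\right) 21 = -5292$)
$H - \left(-19972 - -60336\right) = -5292 - \left(-19972 - -60336\right) = -5292 - \left(-19972 + 60336\right) = -5292 - 40364 = -45656$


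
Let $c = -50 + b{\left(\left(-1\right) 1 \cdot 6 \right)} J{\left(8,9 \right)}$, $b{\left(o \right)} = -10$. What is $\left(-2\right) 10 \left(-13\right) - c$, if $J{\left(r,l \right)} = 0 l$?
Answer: $310$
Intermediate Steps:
$J{\left(r,l \right)} = 0$
$c = -50$ ($c = -50 - 0 = -50 + 0 = -50$)
$\left(-2\right) 10 \left(-13\right) - c = \left(-2\right) 10 \left(-13\right) - -50 = \left(-20\right) \left(-13\right) + 50 = 260 + 50 = 310$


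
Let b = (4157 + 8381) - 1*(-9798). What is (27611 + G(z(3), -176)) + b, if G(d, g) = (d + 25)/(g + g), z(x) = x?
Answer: 4395329/88 ≈ 49947.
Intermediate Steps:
b = 22336 (b = 12538 + 9798 = 22336)
G(d, g) = (25 + d)/(2*g) (G(d, g) = (25 + d)/((2*g)) = (25 + d)*(1/(2*g)) = (25 + d)/(2*g))
(27611 + G(z(3), -176)) + b = (27611 + (1/2)*(25 + 3)/(-176)) + 22336 = (27611 + (1/2)*(-1/176)*28) + 22336 = (27611 - 7/88) + 22336 = 2429761/88 + 22336 = 4395329/88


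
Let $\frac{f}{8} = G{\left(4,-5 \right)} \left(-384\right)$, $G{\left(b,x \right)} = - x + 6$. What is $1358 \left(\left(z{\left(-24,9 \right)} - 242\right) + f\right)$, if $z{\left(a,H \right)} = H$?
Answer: $-46205950$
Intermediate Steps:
$G{\left(b,x \right)} = 6 - x$
$f = -33792$ ($f = 8 \left(6 - -5\right) \left(-384\right) = 8 \left(6 + 5\right) \left(-384\right) = 8 \cdot 11 \left(-384\right) = 8 \left(-4224\right) = -33792$)
$1358 \left(\left(z{\left(-24,9 \right)} - 242\right) + f\right) = 1358 \left(\left(9 - 242\right) - 33792\right) = 1358 \left(-233 - 33792\right) = 1358 \left(-34025\right) = -46205950$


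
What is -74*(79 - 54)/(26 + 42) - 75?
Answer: -3475/34 ≈ -102.21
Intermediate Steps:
-74*(79 - 54)/(26 + 42) - 75 = -1850/68 - 75 = -74*25/68 - 75 = -925/34 - 75 = -3475/34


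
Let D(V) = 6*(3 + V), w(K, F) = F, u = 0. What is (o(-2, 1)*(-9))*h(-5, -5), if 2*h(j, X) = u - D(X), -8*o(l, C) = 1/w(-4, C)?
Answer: 27/4 ≈ 6.7500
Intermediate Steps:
D(V) = 18 + 6*V
o(l, C) = -1/(8*C)
h(j, X) = -9 - 3*X (h(j, X) = (0 - (18 + 6*X))/2 = (0 + (-18 - 6*X))/2 = (-18 - 6*X)/2 = -9 - 3*X)
(o(-2, 1)*(-9))*h(-5, -5) = (-⅛/1*(-9))*(-9 - 3*(-5)) = (-⅛*1*(-9))*(-9 + 15) = -⅛*(-9)*6 = (9/8)*6 = 27/4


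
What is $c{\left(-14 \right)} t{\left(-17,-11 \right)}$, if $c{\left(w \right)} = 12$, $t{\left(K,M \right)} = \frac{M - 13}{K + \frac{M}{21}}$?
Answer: $\frac{378}{23} \approx 16.435$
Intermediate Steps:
$t{\left(K,M \right)} = \frac{-13 + M}{K + \frac{M}{21}}$ ($t{\left(K,M \right)} = \frac{-13 + M}{K + M \frac{1}{21}} = \frac{-13 + M}{K + \frac{M}{21}}$)
$c{\left(-14 \right)} t{\left(-17,-11 \right)} = 12 \frac{21 \left(-13 - 11\right)}{-11 + 21 \left(-17\right)} = 12 \cdot 21 \frac{1}{-11 - 357} \left(-24\right) = 12 \cdot 21 \frac{1}{-368} \left(-24\right) = 12 \cdot 21 \left(- \frac{1}{368}\right) \left(-24\right) = 12 \cdot \frac{63}{46} = \frac{378}{23}$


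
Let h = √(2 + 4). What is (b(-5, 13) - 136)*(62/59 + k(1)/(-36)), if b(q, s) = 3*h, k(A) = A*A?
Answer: -73882/531 + 2173*√6/708 ≈ -131.62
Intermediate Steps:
h = √6 ≈ 2.4495
k(A) = A²
b(q, s) = 3*√6
(b(-5, 13) - 136)*(62/59 + k(1)/(-36)) = (3*√6 - 136)*(62/59 + 1²/(-36)) = (-136 + 3*√6)*(62*(1/59) + 1*(-1/36)) = (-136 + 3*√6)*(62/59 - 1/36) = (-136 + 3*√6)*(2173/2124) = -73882/531 + 2173*√6/708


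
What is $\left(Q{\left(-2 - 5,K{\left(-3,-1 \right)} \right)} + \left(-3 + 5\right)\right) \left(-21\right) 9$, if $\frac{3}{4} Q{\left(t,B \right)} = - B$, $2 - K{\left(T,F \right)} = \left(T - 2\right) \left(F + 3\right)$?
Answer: $2646$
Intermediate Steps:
$K{\left(T,F \right)} = 2 - \left(-2 + T\right) \left(3 + F\right)$ ($K{\left(T,F \right)} = 2 - \left(T - 2\right) \left(F + 3\right) = 2 - \left(-2 + T\right) \left(3 + F\right)$)
$Q{\left(t,B \right)} = - \frac{4 B}{3}$ ($Q{\left(t,B \right)} = \frac{4 \left(- B\right)}{3} = - \frac{4 B}{3}$)
$\left(Q{\left(-2 - 5,K{\left(-3,-1 \right)} \right)} + \left(-3 + 5\right)\right) \left(-21\right) 9 = \left(- \frac{4 \left(8 - -9 + 2 \left(-1\right) - \left(-1\right) \left(-3\right)\right)}{3} + \left(-3 + 5\right)\right) \left(-21\right) 9 = \left(- \frac{4 \left(8 + 9 - 2 - 3\right)}{3} + 2\right) \left(-21\right) 9 = \left(\left(- \frac{4}{3}\right) 12 + 2\right) \left(-21\right) 9 = \left(-16 + 2\right) \left(-21\right) 9 = \left(-14\right) \left(-21\right) 9 = 294 \cdot 9 = 2646$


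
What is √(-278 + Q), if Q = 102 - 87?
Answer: I*√263 ≈ 16.217*I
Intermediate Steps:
Q = 15
√(-278 + Q) = √(-278 + 15) = √(-263) = I*√263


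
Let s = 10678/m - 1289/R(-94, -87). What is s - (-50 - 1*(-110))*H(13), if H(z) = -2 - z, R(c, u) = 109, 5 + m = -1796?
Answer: 173192709/196309 ≈ 882.25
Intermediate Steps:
m = -1801 (m = -5 - 1796 = -1801)
s = -3485391/196309 (s = 10678/(-1801) - 1289/109 = 10678*(-1/1801) - 1289*1/109 = -10678/1801 - 1289/109 = -3485391/196309 ≈ -17.755)
s - (-50 - 1*(-110))*H(13) = -3485391/196309 - (-50 - 1*(-110))*(-2 - 1*13) = -3485391/196309 - (-50 + 110)*(-2 - 13) = -3485391/196309 - 60*(-15) = -3485391/196309 - 1*(-900) = -3485391/196309 + 900 = 173192709/196309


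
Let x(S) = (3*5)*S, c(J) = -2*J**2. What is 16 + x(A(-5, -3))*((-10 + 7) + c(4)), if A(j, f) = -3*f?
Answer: -4709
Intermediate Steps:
x(S) = 15*S
16 + x(A(-5, -3))*((-10 + 7) + c(4)) = 16 + (15*(-3*(-3)))*((-10 + 7) - 2*4**2) = 16 + (15*9)*(-3 - 2*16) = 16 + 135*(-3 - 32) = 16 + 135*(-35) = 16 - 4725 = -4709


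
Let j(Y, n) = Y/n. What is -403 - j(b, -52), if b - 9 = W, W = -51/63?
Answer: -109976/273 ≈ -402.84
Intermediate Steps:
W = -17/21 (W = -51*1/63 = -17/21 ≈ -0.80952)
b = 172/21 (b = 9 - 17/21 = 172/21 ≈ 8.1905)
-403 - j(b, -52) = -403 - 172/(21*(-52)) = -403 - 172*(-1)/(21*52) = -403 - 1*(-43/273) = -403 + 43/273 = -109976/273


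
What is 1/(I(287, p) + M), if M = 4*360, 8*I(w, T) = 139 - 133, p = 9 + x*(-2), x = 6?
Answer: 4/5763 ≈ 0.00069408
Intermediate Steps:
p = -3 (p = 9 + 6*(-2) = 9 - 12 = -3)
I(w, T) = 3/4 (I(w, T) = (139 - 133)/8 = (1/8)*6 = 3/4)
M = 1440
1/(I(287, p) + M) = 1/(3/4 + 1440) = 1/(5763/4) = 4/5763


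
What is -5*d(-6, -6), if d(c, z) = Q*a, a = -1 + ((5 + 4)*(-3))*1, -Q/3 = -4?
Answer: 1680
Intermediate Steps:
Q = 12 (Q = -3*(-4) = 12)
a = -28 (a = -1 + (9*(-3))*1 = -1 - 27*1 = -1 - 27 = -28)
d(c, z) = -336 (d(c, z) = 12*(-28) = -336)
-5*d(-6, -6) = -5*(-336) = 1680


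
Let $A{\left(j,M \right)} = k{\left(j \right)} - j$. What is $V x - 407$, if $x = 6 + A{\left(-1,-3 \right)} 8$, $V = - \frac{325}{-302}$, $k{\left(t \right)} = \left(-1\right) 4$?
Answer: $- \frac{64382}{151} \approx -426.37$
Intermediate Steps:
$k{\left(t \right)} = -4$
$A{\left(j,M \right)} = -4 - j$
$V = \frac{325}{302}$ ($V = \left(-325\right) \left(- \frac{1}{302}\right) = \frac{325}{302} \approx 1.0762$)
$x = -18$ ($x = 6 + \left(-4 - -1\right) 8 = 6 + \left(-4 + 1\right) 8 = 6 - 24 = -18$)
$V x - 407 = \frac{325}{302} \left(-18\right) - 407 = - \frac{2925}{151} - 407 = - \frac{64382}{151}$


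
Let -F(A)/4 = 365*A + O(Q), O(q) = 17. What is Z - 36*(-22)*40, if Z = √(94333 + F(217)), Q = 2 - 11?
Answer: 31680 + I*√222555 ≈ 31680.0 + 471.76*I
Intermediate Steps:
Q = -9
F(A) = -68 - 1460*A (F(A) = -4*(365*A + 17) = -4*(17 + 365*A) = -68 - 1460*A)
Z = I*√222555 (Z = √(94333 + (-68 - 1460*217)) = √(94333 + (-68 - 316820)) = √(94333 - 316888) = √(-222555) = I*√222555 ≈ 471.76*I)
Z - 36*(-22)*40 = I*√222555 - 36*(-22)*40 = I*√222555 - (-792)*40 = I*√222555 - 1*(-31680) = I*√222555 + 31680 = 31680 + I*√222555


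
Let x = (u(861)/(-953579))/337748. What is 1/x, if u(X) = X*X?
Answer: -322069400092/741321 ≈ -4.3445e+5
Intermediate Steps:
u(X) = X**2
x = -741321/322069400092 (x = (861**2/(-953579))/337748 = (741321*(-1/953579))*(1/337748) = -741321/953579*1/337748 = -741321/322069400092 ≈ -2.3017e-6)
1/x = 1/(-741321/322069400092) = -322069400092/741321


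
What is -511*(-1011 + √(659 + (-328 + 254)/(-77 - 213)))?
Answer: 516621 - 1022*√3465210/145 ≈ 5.0350e+5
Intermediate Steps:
-511*(-1011 + √(659 + (-328 + 254)/(-77 - 213))) = -511*(-1011 + √(659 - 74/(-290))) = -511*(-1011 + √(659 - 74*(-1/290))) = -511*(-1011 + √(659 + 37/145)) = -511*(-1011 + √(95592/145)) = -511*(-1011 + 2*√3465210/145) = 516621 - 1022*√3465210/145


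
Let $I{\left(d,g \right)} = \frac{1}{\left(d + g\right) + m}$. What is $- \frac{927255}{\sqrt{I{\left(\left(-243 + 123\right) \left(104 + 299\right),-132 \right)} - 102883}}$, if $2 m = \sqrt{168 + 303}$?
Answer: $\frac{927255 \sqrt{-96984 + \sqrt{471}}}{\sqrt{9978004874 - 102883 \sqrt{471}}} \approx 2890.9 i$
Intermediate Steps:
$m = \frac{\sqrt{471}}{2}$ ($m = \frac{\sqrt{168 + 303}}{2} = \frac{\sqrt{471}}{2} \approx 10.851$)
$I{\left(d,g \right)} = \frac{1}{d + g + \frac{\sqrt{471}}{2}}$ ($I{\left(d,g \right)} = \frac{1}{\left(d + g\right) + \frac{\sqrt{471}}{2}} = \frac{1}{d + g + \frac{\sqrt{471}}{2}}$)
$- \frac{927255}{\sqrt{I{\left(\left(-243 + 123\right) \left(104 + 299\right),-132 \right)} - 102883}} = - \frac{927255}{\sqrt{\frac{2}{\sqrt{471} + 2 \left(-243 + 123\right) \left(104 + 299\right) + 2 \left(-132\right)} - 102883}} = - \frac{927255}{\sqrt{\frac{2}{\sqrt{471} + 2 \left(\left(-120\right) 403\right) - 264} - 102883}} = - \frac{927255}{\sqrt{\frac{2}{\sqrt{471} + 2 \left(-48360\right) - 264} - 102883}} = - \frac{927255}{\sqrt{\frac{2}{\sqrt{471} - 96720 - 264} - 102883}} = - \frac{927255}{\sqrt{\frac{2}{-96984 + \sqrt{471}} - 102883}} = - \frac{927255}{\sqrt{-102883 + \frac{2}{-96984 + \sqrt{471}}}}$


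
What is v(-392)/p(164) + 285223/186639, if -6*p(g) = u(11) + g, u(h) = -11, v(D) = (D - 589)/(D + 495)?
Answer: 621487379/326804889 ≈ 1.9017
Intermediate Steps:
v(D) = (-589 + D)/(495 + D)
p(g) = 11/6 - g/6 (p(g) = -(-11 + g)/6 = 11/6 - g/6)
v(-392)/p(164) + 285223/186639 = ((-589 - 392)/(495 - 392))/(11/6 - ⅙*164) + 285223/186639 = (-981/103)/(11/6 - 82/3) + 285223*(1/186639) = ((1/103)*(-981))/(-51/2) + 285223/186639 = -981/103*(-2/51) + 285223/186639 = 654/1751 + 285223/186639 = 621487379/326804889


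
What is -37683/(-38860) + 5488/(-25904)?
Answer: 47679797/62914340 ≈ 0.75785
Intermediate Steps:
-37683/(-38860) + 5488/(-25904) = -37683*(-1/38860) + 5488*(-1/25904) = 37683/38860 - 343/1619 = 47679797/62914340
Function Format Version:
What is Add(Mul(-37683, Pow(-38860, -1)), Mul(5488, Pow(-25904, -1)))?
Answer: Rational(47679797, 62914340) ≈ 0.75785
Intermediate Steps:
Add(Mul(-37683, Pow(-38860, -1)), Mul(5488, Pow(-25904, -1))) = Add(Mul(-37683, Rational(-1, 38860)), Mul(5488, Rational(-1, 25904))) = Add(Rational(37683, 38860), Rational(-343, 1619)) = Rational(47679797, 62914340)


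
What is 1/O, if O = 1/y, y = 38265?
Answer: 38265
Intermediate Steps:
O = 1/38265 ≈ 2.6134e-5
1/O = 1/(1/38265) = 38265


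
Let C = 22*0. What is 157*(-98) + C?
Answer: -15386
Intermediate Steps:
C = 0
157*(-98) + C = 157*(-98) + 0 = -15386 + 0 = -15386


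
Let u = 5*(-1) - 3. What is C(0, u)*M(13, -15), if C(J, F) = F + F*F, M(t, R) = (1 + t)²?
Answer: 10976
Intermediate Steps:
u = -8 (u = -5 - 3 = -8)
C(J, F) = F + F²
C(0, u)*M(13, -15) = (-8*(1 - 8))*(1 + 13)² = -8*(-7)*14² = 56*196 = 10976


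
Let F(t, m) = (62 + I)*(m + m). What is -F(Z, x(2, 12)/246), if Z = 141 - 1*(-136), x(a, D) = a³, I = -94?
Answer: 256/123 ≈ 2.0813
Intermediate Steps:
Z = 277 (Z = 141 + 136 = 277)
F(t, m) = -64*m (F(t, m) = (62 - 94)*(m + m) = -64*m)
-F(Z, x(2, 12)/246) = -(-64)*2³/246 = -(-64)*8*(1/246) = -(-64)*4/123 = -1*(-256/123) = 256/123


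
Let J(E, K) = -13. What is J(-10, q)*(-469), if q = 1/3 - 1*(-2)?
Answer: 6097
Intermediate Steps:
q = 7/3 (q = ⅓ + 2 = 7/3 ≈ 2.3333)
J(-10, q)*(-469) = -13*(-469) = 6097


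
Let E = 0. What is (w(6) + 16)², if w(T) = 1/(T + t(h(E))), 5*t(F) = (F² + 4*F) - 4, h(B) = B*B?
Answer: 177241/676 ≈ 262.19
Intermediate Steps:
h(B) = B²
t(F) = -⅘ + F²/5 + 4*F/5 (t(F) = ((F² + 4*F) - 4)/5 = (-4 + F² + 4*F)/5 = -⅘ + F²/5 + 4*F/5)
w(T) = 1/(-⅘ + T) (w(T) = 1/(T + (-⅘ + (0²)²/5 + (⅘)*0²)) = 1/(T + (-⅘ + (⅕)*0² + (⅘)*0)) = 1/(T + (-⅘ + (⅕)*0 + 0)) = 1/(T + (-⅘ + 0 + 0)) = 1/(T - ⅘) = 1/(-⅘ + T))
(w(6) + 16)² = (5/(-4 + 5*6) + 16)² = (5/(-4 + 30) + 16)² = (5/26 + 16)² = (421/26)² = 177241/676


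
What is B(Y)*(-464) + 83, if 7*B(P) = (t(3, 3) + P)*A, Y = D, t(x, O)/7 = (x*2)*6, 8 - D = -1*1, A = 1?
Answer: -120523/7 ≈ -17218.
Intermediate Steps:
D = 9 (D = 8 - (-1) = 8 - 1*(-1) = 8 + 1 = 9)
t(x, O) = 84*x (t(x, O) = 7*((x*2)*6) = 7*((2*x)*6) = 7*(12*x) = 84*x)
Y = 9
B(P) = 36 + P/7 (B(P) = ((84*3 + P)*1)/7 = ((252 + P)*1)/7 = (252 + P)/7 = 36 + P/7)
B(Y)*(-464) + 83 = (36 + (⅐)*9)*(-464) + 83 = (36 + 9/7)*(-464) + 83 = (261/7)*(-464) + 83 = -121104/7 + 83 = -120523/7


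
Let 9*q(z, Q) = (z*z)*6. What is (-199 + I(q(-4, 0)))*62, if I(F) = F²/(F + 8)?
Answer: -251162/21 ≈ -11960.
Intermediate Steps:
q(z, Q) = 2*z²/3 (q(z, Q) = ((z*z)*6)/9 = (z²*6)/9 = (6*z²)/9 = 2*z²/3)
I(F) = F²/(8 + F)
(-199 + I(q(-4, 0)))*62 = (-199 + ((⅔)*(-4)²)²/(8 + (⅔)*(-4)²))*62 = (-199 + ((⅔)*16)²/(8 + (⅔)*16))*62 = (-199 + (32/3)²/(8 + 32/3))*62 = (-199 + 1024/(9*(56/3)))*62 = (-199 + (1024/9)*(3/56))*62 = (-199 + 128/21)*62 = -4051/21*62 = -251162/21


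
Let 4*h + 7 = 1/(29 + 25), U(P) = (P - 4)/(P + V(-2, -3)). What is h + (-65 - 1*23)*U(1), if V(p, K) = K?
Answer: -28889/216 ≈ -133.75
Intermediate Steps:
U(P) = (-4 + P)/(-3 + P) (U(P) = (P - 4)/(P - 3) = (-4 + P)/(-3 + P))
h = -377/216 (h = -7/4 + 1/(4*(29 + 25)) = -7/4 + (¼)/54 = -7/4 + (¼)*(1/54) = -7/4 + 1/216 = -377/216 ≈ -1.7454)
h + (-65 - 1*23)*U(1) = -377/216 + (-65 - 1*23)*((-4 + 1)/(-3 + 1)) = -377/216 + (-65 - 23)*(-3/(-2)) = -377/216 - (-44)*(-3) = -377/216 - 88*3/2 = -377/216 - 132 = -28889/216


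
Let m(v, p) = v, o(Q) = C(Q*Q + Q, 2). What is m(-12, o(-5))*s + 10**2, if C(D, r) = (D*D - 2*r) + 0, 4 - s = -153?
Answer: -1784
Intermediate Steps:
s = 157 (s = 4 - 1*(-153) = 4 + 153 = 157)
C(D, r) = D**2 - 2*r (C(D, r) = (D**2 - 2*r) + 0 = D**2 - 2*r)
o(Q) = -4 + (Q + Q**2)**2 (o(Q) = (Q*Q + Q)**2 - 2*2 = (Q**2 + Q)**2 - 4 = (Q + Q**2)**2 - 4 = -4 + (Q + Q**2)**2)
m(-12, o(-5))*s + 10**2 = -12*157 + 10**2 = -1884 + 100 = -1784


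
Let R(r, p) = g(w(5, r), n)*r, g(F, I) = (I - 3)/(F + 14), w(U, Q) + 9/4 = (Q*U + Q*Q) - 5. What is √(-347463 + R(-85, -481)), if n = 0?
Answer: I*√257577605103387/27227 ≈ 589.46*I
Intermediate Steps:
w(U, Q) = -29/4 + Q² + Q*U (w(U, Q) = -9/4 + ((Q*U + Q*Q) - 5) = -9/4 + ((Q*U + Q²) - 5) = -9/4 + ((Q² + Q*U) - 5) = -9/4 + (-5 + Q² + Q*U) = -29/4 + Q² + Q*U)
g(F, I) = (-3 + I)/(14 + F)
R(r, p) = -3*r/(27/4 + r² + 5*r) (R(r, p) = ((-3 + 0)/(14 + (-29/4 + r² + r*5)))*r = (-3/(14 + (-29/4 + r² + 5*r)))*r = (-3/(27/4 + r² + 5*r))*r = -3*r/(27/4 + r² + 5*r))
√(-347463 + R(-85, -481)) = √(-347463 - 12*(-85)/(27 + 4*(-85)² + 20*(-85))) = √(-347463 - 12*(-85)/(27 + 4*7225 - 1700)) = √(-347463 - 12*(-85)/(27 + 28900 - 1700)) = √(-347463 - 12*(-85)/27227) = √(-347463 - 12*(-85)*1/27227) = √(-347463 + 1020/27227) = √(-9460374081/27227) = I*√257577605103387/27227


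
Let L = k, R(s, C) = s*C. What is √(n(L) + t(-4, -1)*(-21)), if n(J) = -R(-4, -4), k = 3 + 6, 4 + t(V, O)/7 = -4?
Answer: 2*√290 ≈ 34.059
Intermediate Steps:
t(V, O) = -56 (t(V, O) = -28 + 7*(-4) = -28 - 28 = -56)
k = 9
R(s, C) = C*s
L = 9
n(J) = -16 (n(J) = -(-4)*(-4) = -1*16 = -16)
√(n(L) + t(-4, -1)*(-21)) = √(-16 - 56*(-21)) = √(-16 + 1176) = √1160 = 2*√290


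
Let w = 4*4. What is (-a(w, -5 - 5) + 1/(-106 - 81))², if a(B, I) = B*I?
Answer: 895146561/34969 ≈ 25598.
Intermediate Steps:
w = 16
(-a(w, -5 - 5) + 1/(-106 - 81))² = (-16*(-5 - 5) + 1/(-106 - 81))² = (-16*(-10) + 1/(-187))² = (-1*(-160) - 1/187)² = (160 - 1/187)² = (29919/187)² = 895146561/34969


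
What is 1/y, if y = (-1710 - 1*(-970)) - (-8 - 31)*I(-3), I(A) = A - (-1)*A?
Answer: -1/974 ≈ -0.0010267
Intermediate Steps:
I(A) = 2*A (I(A) = A + A = 2*A)
y = -974 (y = (-1710 - 1*(-970)) - (-8 - 31)*2*(-3) = (-1710 + 970) - (-39)*(-6) = -740 - 1*234 = -740 - 234 = -974)
1/y = 1/(-974) = -1/974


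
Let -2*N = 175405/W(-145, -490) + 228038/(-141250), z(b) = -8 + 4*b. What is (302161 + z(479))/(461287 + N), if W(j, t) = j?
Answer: 622771320625/946013887963 ≈ 0.65831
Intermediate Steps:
N = 1240451088/2048125 (N = -(175405/(-145) + 228038/(-141250))/2 = -(175405*(-1/145) + 228038*(-1/141250))/2 = -(-35081/29 - 114019/70625)/2 = -½*(-2480902176/2048125) = 1240451088/2048125 ≈ 605.65)
(302161 + z(479))/(461287 + N) = (302161 + (-8 + 4*479))/(461287 + 1240451088/2048125) = (302161 + (-8 + 1916))/(946013887963/2048125) = (302161 + 1908)*(2048125/946013887963) = 304069*(2048125/946013887963) = 622771320625/946013887963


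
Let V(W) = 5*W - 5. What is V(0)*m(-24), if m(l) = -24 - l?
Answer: 0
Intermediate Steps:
V(W) = -5 + 5*W
V(0)*m(-24) = (-5 + 5*0)*(-24 - 1*(-24)) = (-5 + 0)*(-24 + 24) = -5*0 = 0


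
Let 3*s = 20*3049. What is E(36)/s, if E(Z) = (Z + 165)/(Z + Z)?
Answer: 67/487840 ≈ 0.00013734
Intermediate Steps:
E(Z) = (165 + Z)/(2*Z) (E(Z) = (165 + Z)/((2*Z)) = (165 + Z)*(1/(2*Z)) = (165 + Z)/(2*Z))
s = 60980/3 (s = (20*3049)/3 = (⅓)*60980 = 60980/3 ≈ 20327.)
E(36)/s = ((½)*(165 + 36)/36)/(60980/3) = ((½)*(1/36)*201)*(3/60980) = (67/24)*(3/60980) = 67/487840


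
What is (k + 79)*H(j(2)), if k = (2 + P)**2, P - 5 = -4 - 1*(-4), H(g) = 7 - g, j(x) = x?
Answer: 640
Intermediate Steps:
P = 5 (P = 5 + (-4 - 1*(-4)) = 5 + (-4 + 4) = 5 + 0 = 5)
k = 49 (k = (2 + 5)**2 = 7**2 = 49)
(k + 79)*H(j(2)) = (49 + 79)*(7 - 1*2) = 128*(7 - 2) = 128*5 = 640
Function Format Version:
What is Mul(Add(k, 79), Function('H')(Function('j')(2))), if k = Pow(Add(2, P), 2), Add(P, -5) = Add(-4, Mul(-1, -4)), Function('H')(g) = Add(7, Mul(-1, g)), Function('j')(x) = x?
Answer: 640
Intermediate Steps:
P = 5 (P = Add(5, Add(-4, Mul(-1, -4))) = Add(5, Add(-4, 4)) = Add(5, 0) = 5)
k = 49 (k = Pow(Add(2, 5), 2) = Pow(7, 2) = 49)
Mul(Add(k, 79), Function('H')(Function('j')(2))) = Mul(Add(49, 79), Add(7, Mul(-1, 2))) = Mul(128, Add(7, -2)) = Mul(128, 5) = 640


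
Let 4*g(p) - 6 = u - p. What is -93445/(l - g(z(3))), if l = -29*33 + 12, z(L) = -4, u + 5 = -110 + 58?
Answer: 373780/3733 ≈ 100.13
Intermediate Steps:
u = -57 (u = -5 + (-110 + 58) = -5 - 52 = -57)
g(p) = -51/4 - p/4 (g(p) = 3/2 + (-57 - p)/4 = 3/2 + (-57/4 - p/4) = -51/4 - p/4)
l = -945 (l = -957 + 12 = -945)
-93445/(l - g(z(3))) = -93445/(-945 - (-51/4 - 1/4*(-4))) = -93445/(-945 - (-51/4 + 1)) = -93445/(-945 - 1*(-47/4)) = -93445/(-945 + 47/4) = -93445/(-3733/4) = -93445*(-4/3733) = 373780/3733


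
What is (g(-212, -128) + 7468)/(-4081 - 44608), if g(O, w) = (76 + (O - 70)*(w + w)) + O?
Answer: -79524/48689 ≈ -1.6333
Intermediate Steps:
g(O, w) = 76 + O + 2*w*(-70 + O) (g(O, w) = (76 + (-70 + O)*(2*w)) + O = (76 + 2*w*(-70 + O)) + O = 76 + O + 2*w*(-70 + O))
(g(-212, -128) + 7468)/(-4081 - 44608) = ((76 - 212 - 140*(-128) + 2*(-212)*(-128)) + 7468)/(-4081 - 44608) = ((76 - 212 + 17920 + 54272) + 7468)/(-48689) = (72056 + 7468)*(-1/48689) = 79524*(-1/48689) = -79524/48689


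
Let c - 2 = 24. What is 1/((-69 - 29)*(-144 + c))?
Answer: 1/11564 ≈ 8.6475e-5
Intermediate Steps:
c = 26 (c = 2 + 24 = 26)
1/((-69 - 29)*(-144 + c)) = 1/((-69 - 29)*(-144 + 26)) = 1/(-98*(-118)) = 1/11564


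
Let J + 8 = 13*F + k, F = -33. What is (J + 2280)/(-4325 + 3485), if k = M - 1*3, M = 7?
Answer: -1847/840 ≈ -2.1988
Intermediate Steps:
k = 4 (k = 7 - 1*3 = 7 - 3 = 4)
J = -433 (J = -8 + (13*(-33) + 4) = -8 + (-429 + 4) = -8 - 425 = -433)
(J + 2280)/(-4325 + 3485) = (-433 + 2280)/(-4325 + 3485) = 1847/(-840) = 1847*(-1/840) = -1847/840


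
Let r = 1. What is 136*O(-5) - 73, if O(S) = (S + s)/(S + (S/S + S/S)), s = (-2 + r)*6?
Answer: 1277/3 ≈ 425.67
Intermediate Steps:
s = -6 (s = (-2 + 1)*6 = -1*6 = -6)
O(S) = (-6 + S)/(2 + S) (O(S) = (S - 6)/(S + (S/S + S/S)) = (-6 + S)/(S + (1 + 1)) = (-6 + S)/(S + 2) = (-6 + S)/(2 + S))
136*O(-5) - 73 = 136*((-6 - 5)/(2 - 5)) - 73 = 136*(-11/(-3)) - 73 = 136*(-⅓*(-11)) - 73 = 136*(11/3) - 73 = 1496/3 - 73 = 1277/3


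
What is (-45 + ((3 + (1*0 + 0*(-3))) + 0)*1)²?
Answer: 1764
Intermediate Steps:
(-45 + ((3 + (1*0 + 0*(-3))) + 0)*1)² = (-45 + ((3 + (0 + 0)) + 0)*1)² = (-45 + ((3 + 0) + 0)*1)² = (-45 + (3 + 0)*1)² = (-45 + 3*1)² = (-45 + 3)² = (-42)² = 1764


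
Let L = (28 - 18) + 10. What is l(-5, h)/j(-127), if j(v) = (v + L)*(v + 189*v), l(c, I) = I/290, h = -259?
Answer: -259/748753900 ≈ -3.4591e-7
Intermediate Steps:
L = 20 (L = 10 + 10 = 20)
l(c, I) = I/290 (l(c, I) = I*(1/290) = I/290)
j(v) = 190*v*(20 + v) (j(v) = (v + 20)*(v + 189*v) = (20 + v)*(190*v) = 190*v*(20 + v))
l(-5, h)/j(-127) = ((1/290)*(-259))/((190*(-127)*(20 - 127))) = -259/(290*(190*(-127)*(-107))) = -259/290/2581910 = -259/290*1/2581910 = -259/748753900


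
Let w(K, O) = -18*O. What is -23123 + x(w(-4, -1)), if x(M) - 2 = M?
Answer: -23103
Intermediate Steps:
x(M) = 2 + M
-23123 + x(w(-4, -1)) = -23123 + (2 - 18*(-1)) = -23123 + (2 + 18) = -23123 + 20 = -23103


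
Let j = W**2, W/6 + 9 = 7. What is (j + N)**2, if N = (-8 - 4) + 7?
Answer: 19321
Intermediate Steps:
W = -12 (W = -54 + 6*7 = -54 + 42 = -12)
N = -5 (N = -12 + 7 = -5)
j = 144 (j = (-12)**2 = 144)
(j + N)**2 = (144 - 5)**2 = 139**2 = 19321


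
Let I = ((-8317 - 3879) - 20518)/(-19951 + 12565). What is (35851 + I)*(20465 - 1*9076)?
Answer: 1508064184900/3693 ≈ 4.0836e+8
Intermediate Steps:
I = 16357/3693 (I = (-12196 - 20518)/(-7386) = -32714*(-1/7386) = 16357/3693 ≈ 4.4292)
(35851 + I)*(20465 - 1*9076) = (35851 + 16357/3693)*(20465 - 1*9076) = 132414100*(20465 - 9076)/3693 = (132414100/3693)*11389 = 1508064184900/3693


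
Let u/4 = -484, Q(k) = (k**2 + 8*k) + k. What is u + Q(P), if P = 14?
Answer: -1614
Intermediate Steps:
Q(k) = k**2 + 9*k
u = -1936 (u = 4*(-484) = -1936)
u + Q(P) = -1936 + 14*(9 + 14) = -1936 + 14*23 = -1936 + 322 = -1614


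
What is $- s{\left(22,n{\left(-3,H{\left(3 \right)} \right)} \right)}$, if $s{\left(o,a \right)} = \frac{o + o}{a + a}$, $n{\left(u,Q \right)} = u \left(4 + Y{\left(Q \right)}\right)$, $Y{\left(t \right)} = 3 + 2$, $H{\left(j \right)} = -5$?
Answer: $\frac{22}{27} \approx 0.81481$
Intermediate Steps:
$Y{\left(t \right)} = 5$
$n{\left(u,Q \right)} = 9 u$ ($n{\left(u,Q \right)} = u \left(4 + 5\right) = u 9 = 9 u$)
$s{\left(o,a \right)} = \frac{o}{a}$ ($s{\left(o,a \right)} = \frac{2 o}{2 a} = 2 o \frac{1}{2 a} = \frac{o}{a}$)
$- s{\left(22,n{\left(-3,H{\left(3 \right)} \right)} \right)} = - \frac{22}{9 \left(-3\right)} = - \frac{22}{-27} = - \frac{22 \left(-1\right)}{27} = \left(-1\right) \left(- \frac{22}{27}\right) = \frac{22}{27}$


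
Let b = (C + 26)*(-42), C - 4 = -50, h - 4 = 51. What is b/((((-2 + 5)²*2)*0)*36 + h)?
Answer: 168/11 ≈ 15.273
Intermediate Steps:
h = 55 (h = 4 + 51 = 55)
C = -46 (C = 4 - 50 = -46)
b = 840 (b = (-46 + 26)*(-42) = -20*(-42) = 840)
b/((((-2 + 5)²*2)*0)*36 + h) = 840/((((-2 + 5)²*2)*0)*36 + 55) = 840/(((3²*2)*0)*36 + 55) = 840/(((9*2)*0)*36 + 55) = 840/((18*0)*36 + 55) = 840/(0*36 + 55) = 840/(0 + 55) = 840/55 = 840*(1/55) = 168/11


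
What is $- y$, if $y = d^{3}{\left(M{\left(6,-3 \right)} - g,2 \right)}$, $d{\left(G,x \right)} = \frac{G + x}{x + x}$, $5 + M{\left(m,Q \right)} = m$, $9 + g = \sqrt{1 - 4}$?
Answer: $- \frac{405}{16} + \frac{429 i \sqrt{3}}{64} \approx -25.313 + 11.61 i$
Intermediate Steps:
$g = -9 + i \sqrt{3}$ ($g = -9 + \sqrt{1 - 4} = -9 + \sqrt{-3} = -9 + i \sqrt{3} \approx -9.0 + 1.732 i$)
$M{\left(m,Q \right)} = -5 + m$
$d{\left(G,x \right)} = \frac{G + x}{2 x}$
$y = \left(3 - \frac{i \sqrt{3}}{4}\right)^{3}$ ($y = \left(\frac{\left(\left(-5 + 6\right) - \left(-9 + i \sqrt{3}\right)\right) + 2}{2 \cdot 2}\right)^{3} = \left(\frac{1}{2} \cdot \frac{1}{2} \left(\left(1 + \left(9 - i \sqrt{3}\right)\right) + 2\right)\right)^{3} = \left(\frac{1}{2} \cdot \frac{1}{2} \left(\left(10 - i \sqrt{3}\right) + 2\right)\right)^{3} = \left(\frac{1}{2} \cdot \frac{1}{2} \left(12 - i \sqrt{3}\right)\right)^{3} = \left(3 - \frac{i \sqrt{3}}{4}\right)^{3} \approx 25.313 - 11.61 i$)
$- y = - \frac{\left(12 - i \sqrt{3}\right)^{3}}{64}$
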